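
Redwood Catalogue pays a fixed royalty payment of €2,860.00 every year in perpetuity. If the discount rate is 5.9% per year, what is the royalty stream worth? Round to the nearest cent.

€48474.58

Level perpetuity: PV = C / r = €2,860.00 / 0.059 = €48,474.58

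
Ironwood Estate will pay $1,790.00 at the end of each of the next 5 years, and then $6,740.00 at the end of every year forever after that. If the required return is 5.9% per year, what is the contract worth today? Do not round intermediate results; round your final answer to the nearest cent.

PV of 5-year annuity: $1,790.00 × [1 − (1+0.059)^−5] / 0.059 = 7560.68776
Perpetuity value at year 5: $6,740.00 / 0.059 = 114237.28814
PV of perpetuity: 114237.28814 / (1+0.059)^5 = 85768.55324
Total PV = 7560.68776 + 85768.55324 = 93329.24099

$93329.24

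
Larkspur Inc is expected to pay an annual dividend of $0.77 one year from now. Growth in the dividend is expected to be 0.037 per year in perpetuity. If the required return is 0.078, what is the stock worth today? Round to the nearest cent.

Growing perpetuity: P = D₁ / (r − g) = $0.7700 / (0.078 − 0.037) = $18.78

$18.78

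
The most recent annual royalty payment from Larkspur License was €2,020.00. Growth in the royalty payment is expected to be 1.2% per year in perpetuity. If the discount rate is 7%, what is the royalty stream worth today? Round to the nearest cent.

€35245.52

D₁ = D₀ × (1 + g) = €2,020.00 × 1.012 = €2,044.2400
Growing perpetuity: P = D₁ / (r − g) = €2,044.2400 / (0.07 − 0.012) = €35,245.52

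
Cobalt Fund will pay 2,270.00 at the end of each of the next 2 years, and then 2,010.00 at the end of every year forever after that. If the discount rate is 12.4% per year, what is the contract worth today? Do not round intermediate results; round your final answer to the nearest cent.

PV of 2-year annuity: 2,270.00 × [1 − (1+0.124)^−2] / 0.124 = 3816.34604
Perpetuity value at year 2: 2,010.00 / 0.124 = 16209.67742
PV of perpetuity: 16209.67742 / (1+0.124)^2 = 12830.44590
Total PV = 3816.34604 + 12830.44590 = 16646.79194

16646.79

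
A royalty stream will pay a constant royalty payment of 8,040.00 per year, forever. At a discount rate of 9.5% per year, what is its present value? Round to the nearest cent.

84631.58

Level perpetuity: PV = C / r = 8,040.00 / 0.095 = 84,631.58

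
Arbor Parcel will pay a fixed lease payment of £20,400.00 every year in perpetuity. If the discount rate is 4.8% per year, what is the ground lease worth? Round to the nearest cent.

Level perpetuity: PV = C / r = £20,400.00 / 0.048 = £425,000.00

£425000.00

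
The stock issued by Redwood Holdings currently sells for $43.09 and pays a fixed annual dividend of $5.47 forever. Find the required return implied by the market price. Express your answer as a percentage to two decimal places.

P = C/r ⇒ r = C/P = $5.47/$43.09 = 0.126944

12.69%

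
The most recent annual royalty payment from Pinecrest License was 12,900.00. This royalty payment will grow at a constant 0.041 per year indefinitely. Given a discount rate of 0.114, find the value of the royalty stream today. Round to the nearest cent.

183957.53

D₁ = D₀ × (1 + g) = 12,900.00 × 1.041 = 13,428.9000
Growing perpetuity: P = D₁ / (r − g) = 13,428.9000 / (0.114 − 0.041) = 183,957.53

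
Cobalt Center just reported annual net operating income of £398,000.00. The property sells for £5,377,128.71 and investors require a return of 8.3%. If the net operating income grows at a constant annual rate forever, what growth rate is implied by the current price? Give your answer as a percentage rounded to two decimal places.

0.84%

P = D₀(1+g)/(r−g) ⇒ P(r−g) = D₀(1+g) ⇒ g(P+D₀) = P·r − D₀
g = (P·r − D₀)/(P + D₀) = (£5,377,128.71×0.083 − £398,000.00) / (£5,377,128.71 + £398,000.00) = 0.008364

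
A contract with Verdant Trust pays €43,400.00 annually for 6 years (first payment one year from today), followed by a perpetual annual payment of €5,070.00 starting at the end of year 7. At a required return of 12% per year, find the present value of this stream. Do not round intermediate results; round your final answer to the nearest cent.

PV of 6-year annuity: €43,400.00 × [1 − (1+0.12)^−6] / 0.12 = 178435.07784
Perpetuity value at year 6: €5,070.00 / 0.12 = 42250.00000
PV of perpetuity: 42250.00000 / (1+0.12)^6 = 21405.16487
Total PV = 178435.07784 + 21405.16487 = 199840.24271

€199840.24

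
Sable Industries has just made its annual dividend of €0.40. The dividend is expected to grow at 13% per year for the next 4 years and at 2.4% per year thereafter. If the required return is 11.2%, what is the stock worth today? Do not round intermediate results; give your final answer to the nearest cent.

D_1 = 0.45200
D_2 = 0.51076
D_3 = 0.57716
D_4 = 0.65219
Terminal value at year 4: TV = D_4×(1+g_2)/(r−g_2) = 0.66784/0.088 = 7.58911
P_0 = D_1/(1+r)^1 + D_2/(1+r)^2 + D_3/(1+r)^3 + D_4/(1+r)^4 + TV/(1+r)^4
    = 0.40647 + 0.41305 + 0.41974 + 0.42653 + 4.96332 = 6.62912

€6.63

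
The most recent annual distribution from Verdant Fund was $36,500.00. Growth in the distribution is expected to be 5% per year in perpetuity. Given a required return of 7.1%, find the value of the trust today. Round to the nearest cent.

D₁ = D₀ × (1 + g) = $36,500.00 × 1.05 = $38,325.0000
Growing perpetuity: P = D₁ / (r − g) = $38,325.0000 / (0.071 − 0.05) = $1,825,000.00

$1825000.00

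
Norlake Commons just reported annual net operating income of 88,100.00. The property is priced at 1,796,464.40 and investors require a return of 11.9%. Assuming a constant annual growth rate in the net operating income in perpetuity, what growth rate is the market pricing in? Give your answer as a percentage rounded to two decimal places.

P = D₀(1+g)/(r−g) ⇒ P(r−g) = D₀(1+g) ⇒ g(P+D₀) = P·r − D₀
g = (P·r − D₀)/(P + D₀) = (1,796,464.40×0.119 − 88,100.00) / (1,796,464.40 + 88,100.00) = 0.066689

6.67%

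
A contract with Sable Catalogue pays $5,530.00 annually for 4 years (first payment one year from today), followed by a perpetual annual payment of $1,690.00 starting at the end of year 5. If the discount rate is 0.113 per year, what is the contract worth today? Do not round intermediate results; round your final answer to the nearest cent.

PV of 4-year annuity: $5,530.00 × [1 − (1+0.113)^−4] / 0.113 = 17047.20782
Perpetuity value at year 4: $1,690.00 / 0.113 = 14955.75221
PV of perpetuity: 14955.75221 / (1+0.113)^4 = 9746.02686
Total PV = 17047.20782 + 9746.02686 = 26793.23468

$26793.23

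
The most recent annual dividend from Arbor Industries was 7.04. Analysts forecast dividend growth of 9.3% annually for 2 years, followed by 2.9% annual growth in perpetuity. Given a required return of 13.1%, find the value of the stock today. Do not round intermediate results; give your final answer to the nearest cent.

79.71

D_1 = 7.69472
D_2 = 8.41033
Terminal value at year 2: TV = D_2×(1+g_2)/(r−g_2) = 8.65423/0.102 = 84.84538
P_0 = D_1/(1+r)^1 + D_2/(1+r)^2 + TV/(1+r)^2
    = 6.80347 + 6.57488 + 66.32893 = 79.70727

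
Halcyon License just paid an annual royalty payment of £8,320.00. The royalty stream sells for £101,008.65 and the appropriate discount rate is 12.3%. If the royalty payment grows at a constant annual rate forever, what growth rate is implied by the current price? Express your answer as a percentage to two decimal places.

P = D₀(1+g)/(r−g) ⇒ P(r−g) = D₀(1+g) ⇒ g(P+D₀) = P·r − D₀
g = (P·r − D₀)/(P + D₀) = (£101,008.65×0.123 − £8,320.00) / (£101,008.65 + £8,320.00) = 0.037539

3.75%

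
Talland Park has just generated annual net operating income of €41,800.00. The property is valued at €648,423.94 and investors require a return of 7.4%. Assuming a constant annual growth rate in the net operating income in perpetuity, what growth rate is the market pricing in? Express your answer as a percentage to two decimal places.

0.90%

P = D₀(1+g)/(r−g) ⇒ P(r−g) = D₀(1+g) ⇒ g(P+D₀) = P·r − D₀
g = (P·r − D₀)/(P + D₀) = (€648,423.94×0.074 − €41,800.00) / (€648,423.94 + €41,800.00) = 0.008959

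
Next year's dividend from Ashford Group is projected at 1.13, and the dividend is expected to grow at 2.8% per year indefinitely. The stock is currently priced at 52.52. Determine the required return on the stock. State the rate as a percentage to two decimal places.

4.95%

P = D₁/(r − g) ⇒ r = D₁/P + g = 1.1300/52.52 + 0.028 = 0.021516 + 0.028 = 0.049516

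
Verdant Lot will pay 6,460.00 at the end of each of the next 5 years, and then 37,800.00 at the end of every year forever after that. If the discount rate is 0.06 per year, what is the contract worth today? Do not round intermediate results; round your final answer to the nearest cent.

PV of 5-year annuity: 6,460.00 × [1 − (1+0.06)^−5] / 0.06 = 27211.87005
Perpetuity value at year 5: 37,800.00 / 0.06 = 630000.00000
PV of perpetuity: 630000.00000 / (1+0.06)^5 = 470772.64891
Total PV = 27211.87005 + 470772.64891 = 497984.51896

497984.52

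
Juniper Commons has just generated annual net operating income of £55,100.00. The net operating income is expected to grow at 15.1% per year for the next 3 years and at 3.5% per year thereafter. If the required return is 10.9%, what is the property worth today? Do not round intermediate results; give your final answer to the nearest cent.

£1039711.55

D_1 = 63420.10000
D_2 = 72996.53510
D_3 = 84019.01190
Terminal value at year 3: TV = D_3×(1+g_2)/(r−g_2) = 86959.67732/0.074 = 1175130.77455
P_0 = D_1/(1+r)^1 + D_2/(1+r)^2 + D_3/(1+r)^3 + TV/(1+r)^3
    = 57186.74482 + 59352.51874 + 61600.31476 + 861571.96996 = 1039711.54828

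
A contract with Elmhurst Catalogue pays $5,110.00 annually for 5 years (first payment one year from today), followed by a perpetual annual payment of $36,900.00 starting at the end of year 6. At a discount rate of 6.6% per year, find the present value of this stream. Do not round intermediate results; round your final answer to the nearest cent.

$427337.64

PV of 5-year annuity: $5,110.00 × [1 − (1+0.066)^−5] / 0.066 = 21178.33326
Perpetuity value at year 5: $36,900.00 / 0.066 = 559090.90909
PV of perpetuity: 559090.90909 / (1+0.066)^5 = 406159.30492
Total PV = 21178.33326 + 406159.30492 = 427337.63818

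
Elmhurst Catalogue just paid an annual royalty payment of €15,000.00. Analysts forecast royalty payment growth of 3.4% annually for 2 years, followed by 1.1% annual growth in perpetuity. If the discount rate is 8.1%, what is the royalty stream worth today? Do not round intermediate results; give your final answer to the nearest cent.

€226285.71

D_1 = 15510.00000
D_2 = 16037.34000
Terminal value at year 2: TV = D_2×(1+g_2)/(r−g_2) = 16213.75074/0.07 = 231625.01057
P_0 = D_1/(1+r)^1 + D_2/(1+r)^2 + TV/(1+r)^2
    = 14347.82609 + 13724.00756 + 198213.88064 = 226285.71429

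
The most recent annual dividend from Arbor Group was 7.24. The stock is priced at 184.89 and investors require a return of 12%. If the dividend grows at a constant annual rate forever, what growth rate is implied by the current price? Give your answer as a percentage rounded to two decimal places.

P = D₀(1+g)/(r−g) ⇒ P(r−g) = D₀(1+g) ⇒ g(P+D₀) = P·r − D₀
g = (P·r − D₀)/(P + D₀) = (184.89×0.12 − 7.24) / (184.89 + 7.24) = 0.077795

7.78%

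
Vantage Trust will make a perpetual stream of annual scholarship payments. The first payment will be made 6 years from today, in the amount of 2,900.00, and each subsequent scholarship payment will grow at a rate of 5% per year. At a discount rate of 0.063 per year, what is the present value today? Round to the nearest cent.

Value at end of year 5: C₁ / (r − g) = 2,900.00 / (0.063 − 0.05) = 223,076.9231
Discount to today: PV = 223,076.9231 / (1 + 0.063)^5 = 223,076.9231 / 1.357270 = 164,357.04

164357.04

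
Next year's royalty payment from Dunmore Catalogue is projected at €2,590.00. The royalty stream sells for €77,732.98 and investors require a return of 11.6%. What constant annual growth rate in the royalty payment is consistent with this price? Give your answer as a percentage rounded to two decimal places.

8.27%

P = D₁/(r−g) ⇒ g = r − D₁/P = 0.116 − €2,590.00/€77,732.98 = 0.082681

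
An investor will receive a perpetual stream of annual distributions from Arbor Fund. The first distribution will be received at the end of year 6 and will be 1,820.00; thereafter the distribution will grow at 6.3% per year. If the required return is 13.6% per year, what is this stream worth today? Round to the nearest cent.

13178.22

Value at end of year 5: C₁ / (r − g) = 1,820.00 / (0.136 − 0.063) = 24,931.5068
Discount to today: PV = 24,931.5068 / (1 + 0.136)^5 = 24,931.5068 / 1.891872 = 13,178.22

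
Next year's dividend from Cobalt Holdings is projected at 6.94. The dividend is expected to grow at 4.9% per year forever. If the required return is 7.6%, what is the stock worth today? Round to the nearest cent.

Growing perpetuity: P = D₁ / (r − g) = 6.9400 / (0.076 − 0.049) = 257.04

257.04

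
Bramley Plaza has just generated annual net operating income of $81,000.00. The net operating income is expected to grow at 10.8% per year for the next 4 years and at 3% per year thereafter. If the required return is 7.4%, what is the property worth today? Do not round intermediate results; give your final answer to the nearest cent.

D_1 = 89748.00000
D_2 = 99440.78400
D_3 = 110180.38867
D_4 = 122079.87065
Terminal value at year 4: TV = D_4×(1+g_2)/(r−g_2) = 125742.26677/0.044 = 2857778.79018
P_0 = D_1/(1+r)^1 + D_2/(1+r)^2 + D_3/(1+r)^3 + D_4/(1+r)^4 + TV/(1+r)^4
    = 83564.24581 + 86209.66886 + 88938.83901 + 91754.40747 + 2147887.26583 = 2498354.42698

$2498354.43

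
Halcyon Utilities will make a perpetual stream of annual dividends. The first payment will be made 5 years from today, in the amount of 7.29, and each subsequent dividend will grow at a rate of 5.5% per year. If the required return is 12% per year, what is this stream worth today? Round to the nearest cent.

71.28

Value at end of year 4: C₁ / (r − g) = 7.29 / (0.12 − 0.055) = 112.1538
Discount to today: PV = 112.1538 / (1 + 0.12)^4 = 112.1538 / 1.573519 = 71.28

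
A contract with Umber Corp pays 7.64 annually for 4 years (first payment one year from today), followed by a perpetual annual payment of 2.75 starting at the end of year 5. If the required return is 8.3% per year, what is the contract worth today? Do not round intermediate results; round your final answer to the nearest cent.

49.22

PV of 4-year annuity: 7.64 × [1 − (1+0.083)^−4] / 0.083 = 25.13659
Perpetuity value at year 4: 2.75 / 0.083 = 33.13253
PV of perpetuity: 33.13253 / (1+0.083)^4 = 24.08467
Total PV = 25.13659 + 24.08467 = 49.22126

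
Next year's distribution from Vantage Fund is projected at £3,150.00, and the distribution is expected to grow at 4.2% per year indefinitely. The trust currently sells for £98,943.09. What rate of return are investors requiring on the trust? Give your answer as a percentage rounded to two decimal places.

7.38%

P = D₁/(r − g) ⇒ r = D₁/P + g = £3,150.0000/£98,943.09 + 0.042 = 0.031836 + 0.042 = 0.073836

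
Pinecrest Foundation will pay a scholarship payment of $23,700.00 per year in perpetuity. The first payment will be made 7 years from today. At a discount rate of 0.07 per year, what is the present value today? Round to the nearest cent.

Value at end of year 6: C / r = $23,700.00 / 0.07 = $338,571.4286
Discount to today: PV = $338,571.4286 / (1 + 0.07)^6 = $338,571.4286 / 1.500730 = $225,604.44

$225604.44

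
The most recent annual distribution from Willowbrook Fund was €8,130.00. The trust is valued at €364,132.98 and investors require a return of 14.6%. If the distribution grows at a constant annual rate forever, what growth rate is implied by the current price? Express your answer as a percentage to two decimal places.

12.10%

P = D₀(1+g)/(r−g) ⇒ P(r−g) = D₀(1+g) ⇒ g(P+D₀) = P·r − D₀
g = (P·r − D₀)/(P + D₀) = (€364,132.98×0.146 − €8,130.00) / (€364,132.98 + €8,130.00) = 0.120972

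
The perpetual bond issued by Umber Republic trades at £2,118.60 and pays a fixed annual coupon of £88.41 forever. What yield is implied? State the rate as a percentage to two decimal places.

4.17%

P = C/r ⇒ r = C/P = £88.41/£2,118.60 = 0.041730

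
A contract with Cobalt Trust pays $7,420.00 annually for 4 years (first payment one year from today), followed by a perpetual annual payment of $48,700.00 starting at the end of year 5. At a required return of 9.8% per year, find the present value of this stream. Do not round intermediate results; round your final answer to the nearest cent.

$365518.20

PV of 4-year annuity: $7,420.00 × [1 − (1+0.098)^−4] / 0.098 = 23622.59311
Perpetuity value at year 4: $48,700.00 / 0.098 = 496938.77551
PV of perpetuity: 496938.77551 / (1+0.098)^4 = 341895.61051
Total PV = 23622.59311 + 341895.61051 = 365518.20362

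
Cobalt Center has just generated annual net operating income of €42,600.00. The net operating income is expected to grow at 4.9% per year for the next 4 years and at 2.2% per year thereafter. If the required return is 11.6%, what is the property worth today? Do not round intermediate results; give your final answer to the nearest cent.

€507872.49

D_1 = 44687.40000
D_2 = 46877.08260
D_3 = 49174.05965
D_4 = 51583.58857
Terminal value at year 4: TV = D_4×(1+g_2)/(r−g_2) = 52718.42752/0.094 = 560834.33530
P_0 = D_1/(1+r)^1 + D_2/(1+r)^2 + D_3/(1+r)^3 + D_4/(1+r)^4 + TV/(1+r)^4
    = 40042.47312 + 37638.48952 + 35378.83110 + 33254.83317 + 361557.86704 = 507872.49394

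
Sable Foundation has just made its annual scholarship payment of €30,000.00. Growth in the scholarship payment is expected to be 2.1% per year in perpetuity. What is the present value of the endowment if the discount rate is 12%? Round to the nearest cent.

D₁ = D₀ × (1 + g) = €30,000.00 × 1.021 = €30,630.0000
Growing perpetuity: P = D₁ / (r − g) = €30,630.0000 / (0.12 − 0.021) = €309,393.94

€309393.94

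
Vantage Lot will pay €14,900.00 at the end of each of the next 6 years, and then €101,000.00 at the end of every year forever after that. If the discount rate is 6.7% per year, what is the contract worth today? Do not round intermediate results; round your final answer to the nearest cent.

€1093235.00

PV of 6-year annuity: €14,900.00 × [1 − (1+0.067)^−6] / 0.067 = 71684.00084
Perpetuity value at year 6: €101,000.00 / 0.067 = 1507462.68657
PV of perpetuity: 1507462.68657 / (1+0.067)^6 = 1021551.00299
Total PV = 71684.00084 + 1021551.00299 = 1093235.00383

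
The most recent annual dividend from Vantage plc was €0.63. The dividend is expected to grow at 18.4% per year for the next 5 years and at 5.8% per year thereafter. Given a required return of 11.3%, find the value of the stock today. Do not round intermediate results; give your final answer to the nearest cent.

D_1 = 0.74592
D_2 = 0.88317
D_3 = 1.04567
D_4 = 1.23808
D_5 = 1.46588
Terminal value at year 5: TV = D_5×(1+g_2)/(r−g_2) = 1.55090/0.055 = 28.19824
P_0 = D_1/(1+r)^1 + D_2/(1+r)^2 + D_3/(1+r)^3 + D_4/(1+r)^4 + D_5/(1+r)^5 + TV/(1+r)^5
    = 0.67019 + 0.71294 + 0.75842 + 0.80680 + 0.85827 + 16.50997 = 20.31659

€20.32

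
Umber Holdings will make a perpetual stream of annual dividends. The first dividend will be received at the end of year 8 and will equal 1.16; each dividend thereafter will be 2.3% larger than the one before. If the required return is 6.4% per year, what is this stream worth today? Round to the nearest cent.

18.33

Value at end of year 7: C₁ / (r − g) = 1.16 / (0.064 − 0.023) = 28.2927
Discount to today: PV = 28.2927 / (1 + 0.064)^7 = 28.2927 / 1.543801 = 18.33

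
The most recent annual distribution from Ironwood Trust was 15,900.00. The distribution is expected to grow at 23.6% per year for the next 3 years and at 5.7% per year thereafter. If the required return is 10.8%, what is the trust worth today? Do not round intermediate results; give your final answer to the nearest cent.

D_1 = 19652.40000
D_2 = 24290.36640
D_3 = 30022.89287
Terminal value at year 3: TV = D_3×(1+g_2)/(r−g_2) = 31734.19776/0.051 = 622239.17184
P_0 = D_1/(1+r)^1 + D_2/(1+r)^2 + D_3/(1+r)^3 + TV/(1+r)^3
    = 17736.82310 + 19785.84238 + 22071.57146 + 457444.13799 = 517038.37494

517038.37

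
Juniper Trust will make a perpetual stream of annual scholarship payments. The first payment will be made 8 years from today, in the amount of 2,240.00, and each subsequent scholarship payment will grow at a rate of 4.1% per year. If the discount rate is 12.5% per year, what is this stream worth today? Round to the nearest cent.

11692.33

Value at end of year 7: C₁ / (r − g) = 2,240.00 / (0.125 − 0.041) = 26,666.6667
Discount to today: PV = 26,666.6667 / (1 + 0.125)^7 = 26,666.6667 / 2.280697 = 11,692.33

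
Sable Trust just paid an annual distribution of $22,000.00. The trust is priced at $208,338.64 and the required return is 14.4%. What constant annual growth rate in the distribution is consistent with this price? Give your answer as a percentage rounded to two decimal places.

P = D₀(1+g)/(r−g) ⇒ P(r−g) = D₀(1+g) ⇒ g(P+D₀) = P·r − D₀
g = (P·r − D₀)/(P + D₀) = ($208,338.64×0.144 − $22,000.00) / ($208,338.64 + $22,000.00) = 0.034735

3.47%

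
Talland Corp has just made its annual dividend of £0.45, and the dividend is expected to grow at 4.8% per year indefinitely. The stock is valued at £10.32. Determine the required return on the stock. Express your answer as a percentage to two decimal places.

9.37%

D₁ = £0.45 × 1.048 = £0.4716
P = D₁/(r − g) ⇒ r = D₁/P + g = £0.4716/£10.32 + 0.048 = 0.045698 + 0.048 = 0.093698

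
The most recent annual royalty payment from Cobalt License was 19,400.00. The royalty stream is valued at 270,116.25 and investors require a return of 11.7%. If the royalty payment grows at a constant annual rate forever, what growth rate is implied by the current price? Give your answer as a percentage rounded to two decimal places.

4.22%

P = D₀(1+g)/(r−g) ⇒ P(r−g) = D₀(1+g) ⇒ g(P+D₀) = P·r − D₀
g = (P·r − D₀)/(P + D₀) = (270,116.25×0.117 − 19,400.00) / (270,116.25 + 19,400.00) = 0.042152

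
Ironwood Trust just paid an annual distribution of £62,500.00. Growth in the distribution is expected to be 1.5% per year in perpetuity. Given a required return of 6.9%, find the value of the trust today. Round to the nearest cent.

£1174768.52

D₁ = D₀ × (1 + g) = £62,500.00 × 1.015 = £63,437.5000
Growing perpetuity: P = D₁ / (r − g) = £63,437.5000 / (0.069 − 0.015) = £1,174,768.52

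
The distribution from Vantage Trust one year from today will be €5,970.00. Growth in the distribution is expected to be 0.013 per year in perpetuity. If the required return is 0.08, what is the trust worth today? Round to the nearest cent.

€89104.48

Growing perpetuity: P = D₁ / (r − g) = €5,970.0000 / (0.08 − 0.013) = €89,104.48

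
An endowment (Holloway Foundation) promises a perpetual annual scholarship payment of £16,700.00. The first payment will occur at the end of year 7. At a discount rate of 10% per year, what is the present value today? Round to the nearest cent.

£94267.15

Value at end of year 6: C / r = £16,700.00 / 0.1 = £167,000.0000
Discount to today: PV = £167,000.0000 / (1 + 0.1)^6 = £167,000.0000 / 1.771561 = £94,267.15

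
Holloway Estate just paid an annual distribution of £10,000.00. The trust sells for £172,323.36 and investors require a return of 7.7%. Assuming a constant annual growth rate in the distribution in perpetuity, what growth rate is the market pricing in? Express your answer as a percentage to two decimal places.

1.79%

P = D₀(1+g)/(r−g) ⇒ P(r−g) = D₀(1+g) ⇒ g(P+D₀) = P·r − D₀
g = (P·r − D₀)/(P + D₀) = (£172,323.36×0.077 − £10,000.00) / (£172,323.36 + £10,000.00) = 0.017929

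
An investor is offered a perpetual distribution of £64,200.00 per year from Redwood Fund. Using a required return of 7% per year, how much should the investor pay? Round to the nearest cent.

£917142.86

Level perpetuity: PV = C / r = £64,200.00 / 0.07 = £917,142.86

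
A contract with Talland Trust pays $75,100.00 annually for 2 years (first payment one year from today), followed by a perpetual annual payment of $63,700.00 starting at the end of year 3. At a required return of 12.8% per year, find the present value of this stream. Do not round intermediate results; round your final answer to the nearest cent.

PV of 2-year annuity: $75,100.00 × [1 − (1+0.128)^−2] / 0.128 = 125601.07640
Perpetuity value at year 2: $63,700.00 / 0.128 = 497656.25000
PV of perpetuity: 497656.25000 / (1+0.128)^2 = 391121.11595
Total PV = 125601.07640 + 391121.11595 = 516722.19236

$516722.19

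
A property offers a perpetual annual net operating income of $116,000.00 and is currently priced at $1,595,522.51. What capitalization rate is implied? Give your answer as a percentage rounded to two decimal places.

7.27%

P = C/r ⇒ r = C/P = $116,000.00/$1,595,522.51 = 0.072703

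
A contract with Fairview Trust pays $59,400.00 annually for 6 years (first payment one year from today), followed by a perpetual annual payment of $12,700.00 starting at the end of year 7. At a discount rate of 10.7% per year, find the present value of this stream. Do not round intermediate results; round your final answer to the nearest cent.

PV of 6-year annuity: $59,400.00 × [1 − (1+0.107)^−6] / 0.107 = 253480.73196
Perpetuity value at year 6: $12,700.00 / 0.107 = 118691.58879
PV of perpetuity: 118691.58879 / (1+0.107)^6 = 64496.21343
Total PV = 253480.73196 + 64496.21343 = 317976.94539

$317976.95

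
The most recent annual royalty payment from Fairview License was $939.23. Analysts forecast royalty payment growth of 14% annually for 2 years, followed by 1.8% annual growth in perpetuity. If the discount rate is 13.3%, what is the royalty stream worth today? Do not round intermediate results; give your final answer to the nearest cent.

$10313.18

D_1 = 1070.72220
D_2 = 1220.62331
Terminal value at year 2: TV = D_2×(1+g_2)/(r−g_2) = 1242.59453/0.115 = 10805.16980
P_0 = D_1/(1+r)^1 + D_2/(1+r)^2 + TV/(1+r)^2
    = 945.03283 + 950.87152 + 8417.28005 = 10313.18440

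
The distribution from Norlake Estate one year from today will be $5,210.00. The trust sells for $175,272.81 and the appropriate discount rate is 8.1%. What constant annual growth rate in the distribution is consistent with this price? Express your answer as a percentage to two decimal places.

P = D₁/(r−g) ⇒ g = r − D₁/P = 0.081 − $5,210.00/$175,272.81 = 0.051275

5.13%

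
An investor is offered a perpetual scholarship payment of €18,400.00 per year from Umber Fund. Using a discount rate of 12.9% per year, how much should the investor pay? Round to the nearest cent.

€142635.66

Level perpetuity: PV = C / r = €18,400.00 / 0.129 = €142,635.66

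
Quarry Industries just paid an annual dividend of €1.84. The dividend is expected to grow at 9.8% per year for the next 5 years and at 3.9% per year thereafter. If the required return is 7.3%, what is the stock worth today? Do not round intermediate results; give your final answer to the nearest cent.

€72.95

D_1 = 2.02032
D_2 = 2.21831
D_3 = 2.43571
D_4 = 2.67441
D_5 = 2.93650
Terminal value at year 5: TV = D_5×(1+g_2)/(r−g_2) = 3.05102/0.034 = 89.73589
P_0 = D_1/(1+r)^1 + D_2/(1+r)^2 + D_3/(1+r)^3 + D_4/(1+r)^4 + D_5/(1+r)^5 + TV/(1+r)^5
    = 1.88287 + 1.92674 + 1.97163 + 2.01757 + 2.06458 + 63.09102 = 72.95441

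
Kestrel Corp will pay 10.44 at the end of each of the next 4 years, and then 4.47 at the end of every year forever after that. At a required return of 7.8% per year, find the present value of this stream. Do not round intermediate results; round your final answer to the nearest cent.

PV of 4-year annuity: 10.44 × [1 − (1+0.078)^−4] / 0.078 = 34.73310
Perpetuity value at year 4: 4.47 / 0.078 = 57.30769
PV of perpetuity: 57.30769 / (1+0.078)^4 = 42.43634
Total PV = 34.73310 + 42.43634 = 77.16944

77.17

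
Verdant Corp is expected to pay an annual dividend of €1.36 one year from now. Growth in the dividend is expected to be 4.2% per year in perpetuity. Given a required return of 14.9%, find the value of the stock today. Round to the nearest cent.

€12.71

Growing perpetuity: P = D₁ / (r − g) = €1.3600 / (0.149 − 0.042) = €12.71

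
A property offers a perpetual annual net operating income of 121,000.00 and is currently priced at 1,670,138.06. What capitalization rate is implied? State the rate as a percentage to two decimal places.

P = C/r ⇒ r = C/P = 121,000.00/1,670,138.06 = 0.072449

7.24%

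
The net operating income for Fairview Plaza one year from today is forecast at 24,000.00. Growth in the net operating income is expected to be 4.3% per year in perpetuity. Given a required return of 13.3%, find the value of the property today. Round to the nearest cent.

Growing perpetuity: P = D₁ / (r − g) = 24,000.0000 / (0.133 − 0.043) = 266,666.67

266666.67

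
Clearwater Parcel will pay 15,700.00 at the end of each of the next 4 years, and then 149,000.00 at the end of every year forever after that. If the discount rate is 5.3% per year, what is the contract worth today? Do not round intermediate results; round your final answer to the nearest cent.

2341921.00

PV of 4-year annuity: 15,700.00 × [1 − (1+0.053)^−4] / 0.053 = 55285.64280
Perpetuity value at year 4: 149,000.00 / 0.053 = 2811320.75472
PV of perpetuity: 2811320.75472 / (1+0.053)^4 = 2286635.35491
Total PV = 55285.64280 + 2286635.35491 = 2341920.99770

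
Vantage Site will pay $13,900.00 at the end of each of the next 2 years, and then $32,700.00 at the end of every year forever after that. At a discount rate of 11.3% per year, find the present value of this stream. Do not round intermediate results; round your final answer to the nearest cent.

$257312.89

PV of 2-year annuity: $13,900.00 × [1 − (1+0.113)^−2] / 0.113 = 23709.58589
Perpetuity value at year 2: $32,700.00 / 0.113 = 289380.53097
PV of perpetuity: 289380.53097 / (1+0.113)^2 = 233603.30374
Total PV = 23709.58589 + 233603.30374 = 257312.88963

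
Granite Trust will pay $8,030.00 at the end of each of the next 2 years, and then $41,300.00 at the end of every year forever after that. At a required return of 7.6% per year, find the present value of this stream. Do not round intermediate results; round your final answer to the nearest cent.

PV of 2-year annuity: $8,030.00 × [1 − (1+0.076)^−2] / 0.076 = 14398.53650
Perpetuity value at year 2: $41,300.00 / 0.076 = 543421.05263
PV of perpetuity: 543421.05263 / (1+0.076)^2 = 469366.31320
Total PV = 14398.53650 + 469366.31320 = 483764.84970

$483764.85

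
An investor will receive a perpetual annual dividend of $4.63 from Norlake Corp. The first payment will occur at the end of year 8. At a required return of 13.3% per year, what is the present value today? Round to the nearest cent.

$14.53

Value at end of year 7: C / r = $4.63 / 0.133 = $34.8120
Discount to today: PV = $34.8120 / (1 + 0.133)^7 = $34.8120 / 2.396676 = $14.53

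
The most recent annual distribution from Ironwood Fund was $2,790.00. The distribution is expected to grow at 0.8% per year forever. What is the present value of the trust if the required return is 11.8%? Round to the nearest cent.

D₁ = D₀ × (1 + g) = $2,790.00 × 1.008 = $2,812.3200
Growing perpetuity: P = D₁ / (r − g) = $2,812.3200 / (0.118 − 0.008) = $25,566.55

$25566.55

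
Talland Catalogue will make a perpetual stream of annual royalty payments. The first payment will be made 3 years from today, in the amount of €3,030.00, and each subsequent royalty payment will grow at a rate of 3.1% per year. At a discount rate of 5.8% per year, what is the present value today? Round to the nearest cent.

Value at end of year 2: C₁ / (r − g) = €3,030.00 / (0.058 − 0.031) = €112,222.2222
Discount to today: PV = €112,222.2222 / (1 + 0.058)^2 = €112,222.2222 / 1.119364 = €100,255.34

€100255.34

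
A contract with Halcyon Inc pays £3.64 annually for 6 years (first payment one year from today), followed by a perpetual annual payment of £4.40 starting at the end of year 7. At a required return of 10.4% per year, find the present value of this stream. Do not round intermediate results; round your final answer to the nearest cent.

£39.04

PV of 6-year annuity: £3.64 × [1 − (1+0.104)^−6] / 0.104 = 15.66903
Perpetuity value at year 6: £4.40 / 0.104 = 42.30769
PV of perpetuity: 42.30769 / (1+0.104)^6 = 23.36710
Total PV = 15.66903 + 23.36710 = 39.03614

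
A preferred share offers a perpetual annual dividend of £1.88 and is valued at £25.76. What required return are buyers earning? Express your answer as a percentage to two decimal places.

7.30%

P = C/r ⇒ r = C/P = £1.88/£25.76 = 0.072981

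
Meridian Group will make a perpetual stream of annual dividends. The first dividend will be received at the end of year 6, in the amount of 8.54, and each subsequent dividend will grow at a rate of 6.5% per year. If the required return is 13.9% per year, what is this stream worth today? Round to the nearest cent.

60.20

Value at end of year 5: C₁ / (r − g) = 8.54 / (0.139 − 0.065) = 115.4054
Discount to today: PV = 115.4054 / (1 + 0.139)^5 = 115.4054 / 1.916985 = 60.20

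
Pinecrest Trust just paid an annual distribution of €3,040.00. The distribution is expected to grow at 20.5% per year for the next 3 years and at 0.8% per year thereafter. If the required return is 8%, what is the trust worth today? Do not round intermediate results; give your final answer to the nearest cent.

€70512.87

D_1 = 3663.20000
D_2 = 4414.15600
D_3 = 5319.05798
Terminal value at year 3: TV = D_3×(1+g_2)/(r−g_2) = 5361.61044/0.072 = 74466.81172
P_0 = D_1/(1+r)^1 + D_2/(1+r)^2 + D_3/(1+r)^3 + TV/(1+r)^3
    = 3391.85185 + 3784.42730 + 4222.43972 + 59114.15603 = 70512.87490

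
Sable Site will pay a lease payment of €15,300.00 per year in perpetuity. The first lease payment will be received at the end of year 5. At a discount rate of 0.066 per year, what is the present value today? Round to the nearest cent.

Value at end of year 4: C / r = €15,300.00 / 0.066 = €231,818.1818
Discount to today: PV = €231,818.1818 / (1 + 0.066)^4 = €231,818.1818 / 1.291305 = €179,522.41

€179522.41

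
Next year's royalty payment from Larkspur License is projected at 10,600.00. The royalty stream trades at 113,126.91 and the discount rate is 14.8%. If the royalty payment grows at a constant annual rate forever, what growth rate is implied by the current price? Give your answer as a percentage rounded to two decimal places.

P = D₁/(r−g) ⇒ g = r − D₁/P = 0.148 − 10,600.00/113,126.91 = 0.054300

5.43%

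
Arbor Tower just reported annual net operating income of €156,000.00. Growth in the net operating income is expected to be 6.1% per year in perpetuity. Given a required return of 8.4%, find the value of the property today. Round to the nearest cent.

€7196347.83

D₁ = D₀ × (1 + g) = €156,000.00 × 1.061 = €165,516.0000
Growing perpetuity: P = D₁ / (r − g) = €165,516.0000 / (0.084 − 0.061) = €7,196,347.83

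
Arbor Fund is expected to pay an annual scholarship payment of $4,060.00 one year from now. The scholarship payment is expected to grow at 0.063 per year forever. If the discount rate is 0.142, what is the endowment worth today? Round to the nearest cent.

$51392.41

Growing perpetuity: P = D₁ / (r − g) = $4,060.0000 / (0.142 − 0.063) = $51,392.41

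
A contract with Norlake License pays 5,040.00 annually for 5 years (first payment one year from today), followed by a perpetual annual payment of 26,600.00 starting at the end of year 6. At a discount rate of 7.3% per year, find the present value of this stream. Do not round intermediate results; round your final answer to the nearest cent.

PV of 5-year annuity: 5,040.00 × [1 − (1+0.073)^−5] / 0.073 = 20500.05706
Perpetuity value at year 5: 26,600.00 / 0.073 = 364383.56164
PV of perpetuity: 364383.56164 / (1+0.073)^5 = 256188.81607
Total PV = 20500.05706 + 256188.81607 = 276688.87312

276688.87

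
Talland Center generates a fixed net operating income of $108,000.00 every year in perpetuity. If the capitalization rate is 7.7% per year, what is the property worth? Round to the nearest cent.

Level perpetuity: PV = C / r = $108,000.00 / 0.077 = $1,402,597.40

$1402597.40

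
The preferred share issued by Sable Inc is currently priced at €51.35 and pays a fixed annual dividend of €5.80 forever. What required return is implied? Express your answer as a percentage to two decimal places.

P = C/r ⇒ r = C/P = €5.80/€51.35 = 0.112950

11.30%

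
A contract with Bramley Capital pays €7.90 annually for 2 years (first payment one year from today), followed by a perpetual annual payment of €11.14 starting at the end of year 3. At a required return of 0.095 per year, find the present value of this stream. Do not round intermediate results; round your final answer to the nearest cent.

€111.60

PV of 2-year annuity: €7.90 × [1 − (1+0.095)^−2] / 0.095 = 13.80330
Perpetuity value at year 2: €11.14 / 0.095 = 117.26316
PV of perpetuity: 117.26316 / (1+0.095)^2 = 97.79876
Total PV = 13.80330 + 97.79876 = 111.60206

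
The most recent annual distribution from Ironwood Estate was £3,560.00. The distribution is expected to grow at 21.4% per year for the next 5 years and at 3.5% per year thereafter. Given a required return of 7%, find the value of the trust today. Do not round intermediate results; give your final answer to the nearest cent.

D_1 = 4321.84000
D_2 = 5246.71376
D_3 = 6369.51050
D_4 = 7732.58575
D_5 = 9387.35910
Terminal value at year 5: TV = D_5×(1+g_2)/(r−g_2) = 9715.91667/0.035 = 277597.61921
P_0 = D_1/(1+r)^1 + D_2/(1+r)^2 + D_3/(1+r)^3 + D_4/(1+r)^4 + D_5/(1+r)^5 + TV/(1+r)^5
    = 4039.10280 + 4582.68299 + 5199.41790 + 5899.15265 + 6693.05730 + 197923.26595 = 224336.67960

£224336.68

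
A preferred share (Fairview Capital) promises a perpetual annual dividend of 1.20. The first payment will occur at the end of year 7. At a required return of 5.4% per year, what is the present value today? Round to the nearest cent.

16.21

Value at end of year 6: C / r = 1.20 / 0.054 = 22.2222
Discount to today: PV = 22.2222 / (1 + 0.054)^6 = 22.2222 / 1.371020 = 16.21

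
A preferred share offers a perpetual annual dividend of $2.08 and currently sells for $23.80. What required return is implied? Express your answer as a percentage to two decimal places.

8.74%

P = C/r ⇒ r = C/P = $2.08/$23.80 = 0.087395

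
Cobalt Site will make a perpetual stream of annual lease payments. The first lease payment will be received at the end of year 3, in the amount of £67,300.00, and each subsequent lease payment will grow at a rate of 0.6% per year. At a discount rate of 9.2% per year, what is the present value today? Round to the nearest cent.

Value at end of year 2: C₁ / (r − g) = £67,300.00 / (0.092 − 0.006) = £782,558.1395
Discount to today: PV = £782,558.1395 / (1 + 0.092)^2 = £782,558.1395 / 1.192464 = £656,253.05

£656253.05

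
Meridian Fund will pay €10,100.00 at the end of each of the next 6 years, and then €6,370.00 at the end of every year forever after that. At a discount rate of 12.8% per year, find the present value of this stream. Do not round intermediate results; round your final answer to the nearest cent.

PV of 6-year annuity: €10,100.00 × [1 − (1+0.128)^−6] / 0.128 = 40601.13185
Perpetuity value at year 6: €6,370.00 / 0.128 = 49765.62500
PV of perpetuity: 49765.62500 / (1+0.128)^6 = 24158.77254
Total PV = 40601.13185 + 24158.77254 = 64759.90439

€64759.90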